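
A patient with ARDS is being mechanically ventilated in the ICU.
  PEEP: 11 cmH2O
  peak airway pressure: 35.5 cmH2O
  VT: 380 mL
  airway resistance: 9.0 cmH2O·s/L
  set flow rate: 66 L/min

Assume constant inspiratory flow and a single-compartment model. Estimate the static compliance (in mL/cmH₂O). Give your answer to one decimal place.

Flow: 66 L/min ÷ 60 = 1.1 L/s.
Equation of motion (constant flow): PIP = Vt/C + R·V̇ + PEEP.
Vt/C = PIP − R·V̇ − PEEP = 35.5 − 9.0×1.1 − 11 = 35.5 − 9.9 − 11 = 14.6 cmH2O.
C = Vt / 14.6 = 380 / 14.6 = 26.027 mL/cmH2O.

26.0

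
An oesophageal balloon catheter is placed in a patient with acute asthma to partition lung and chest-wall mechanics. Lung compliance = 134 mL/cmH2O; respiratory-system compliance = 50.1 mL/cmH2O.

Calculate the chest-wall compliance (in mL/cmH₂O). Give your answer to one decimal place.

1/Ccw = 1/Crs − 1/CL.
1/Ccw = 1/50.1 − 1/134 = 0.0125.
Ccw = 80.0 mL/cmH2O.

80.0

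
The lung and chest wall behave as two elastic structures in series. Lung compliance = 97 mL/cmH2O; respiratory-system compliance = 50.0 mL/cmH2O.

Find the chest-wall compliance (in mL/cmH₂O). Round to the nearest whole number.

103

1/Ccw = 1/Crs − 1/CL.
1/Ccw = 1/50.0 − 1/97 = 0.009691.
Ccw = 103.19 mL/cmH2O.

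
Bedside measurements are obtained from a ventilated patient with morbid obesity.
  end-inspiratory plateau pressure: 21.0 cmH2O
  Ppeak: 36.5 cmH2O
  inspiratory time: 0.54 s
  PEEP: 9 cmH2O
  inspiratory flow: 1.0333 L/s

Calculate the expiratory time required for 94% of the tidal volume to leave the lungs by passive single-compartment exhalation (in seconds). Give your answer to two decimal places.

1.96

Vt = flow × Ti = 1.0333 L/s × 0.54 s × 1000 mL/L = 557.98 mL.
R = (PIP − Pplat)/V̇ = (36.5 − 21.0) / 1.0333 = 15.5/1.0333 = 15.0 cmH2O·s/L.
C = Vt/(Pplat − PEEP) = 557.98 / (21.0 − 9) = 557.98/12.0 = 46.498 mL/cmH2O.
τ = R × C = 15.0 × 0.0465 L/cmH2O = 0.6975 s.
t = −τ·ln(1 − 0.94) = −0.6975·ln(0.06) = 1.962 s.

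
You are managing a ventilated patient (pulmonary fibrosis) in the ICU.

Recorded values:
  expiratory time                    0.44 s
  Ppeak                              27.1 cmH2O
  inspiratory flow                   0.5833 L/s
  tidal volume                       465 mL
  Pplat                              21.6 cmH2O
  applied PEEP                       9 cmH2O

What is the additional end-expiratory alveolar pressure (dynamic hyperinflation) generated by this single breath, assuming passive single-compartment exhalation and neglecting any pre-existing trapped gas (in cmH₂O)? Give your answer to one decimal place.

R = (PIP − Pplat)/V̇ = (27.1 − 21.6) / 0.5833 = 5.5/0.5833 = 9.429 cmH2O·s/L.
C = Vt/(Pplat − PEEP) = 465.0 / (21.6 − 9) = 465.0/12.6 = 36.905 mL/cmH2O.
τ = R × C = 9.429 × 0.03691 L/cmH2O = 0.348 s.
Fraction remaining = e^(−Te/τ) = e^(−0.44/0.348) = 0.2824; trapped volume = 465.0 × 0.2824 = 131.32 mL.
Additional alveolar pressure from trapping ≈ V_trapped / C = 131.32 / 36.905 = 3.558 cmH2O.

3.6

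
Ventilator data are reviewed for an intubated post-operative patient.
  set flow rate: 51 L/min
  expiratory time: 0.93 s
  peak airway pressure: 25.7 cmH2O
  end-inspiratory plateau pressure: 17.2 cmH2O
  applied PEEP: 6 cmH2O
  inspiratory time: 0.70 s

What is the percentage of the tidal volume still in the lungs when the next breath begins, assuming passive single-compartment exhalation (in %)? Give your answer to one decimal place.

17.4

Flow: 51 L/min ÷ 60 = 0.85 L/s.
Vt = flow × Ti = 0.85 L/s × 0.70 s × 1000 mL/L = 595.0 mL.
R = (PIP − Pplat)/V̇ = (25.7 − 17.2) / 0.85 = 8.5/0.85 = 10.0 cmH2O·s/L.
C = Vt/(Pplat − PEEP) = 595.0 / (17.2 − 6) = 595.0/11.2 = 53.125 mL/cmH2O.
τ = R × C = 10.0 × 0.05313 L/cmH2O = 0.5313 s.
Fraction remaining at end-expiration = e^(−Te/τ) = e^(−0.93/0.5313) = 0.1737 → 17.37%.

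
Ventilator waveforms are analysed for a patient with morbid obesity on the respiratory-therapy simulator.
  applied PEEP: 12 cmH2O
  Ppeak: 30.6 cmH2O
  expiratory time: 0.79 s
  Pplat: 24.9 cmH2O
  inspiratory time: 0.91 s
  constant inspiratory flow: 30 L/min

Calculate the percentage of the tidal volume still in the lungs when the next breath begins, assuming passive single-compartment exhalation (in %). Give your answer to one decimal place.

Flow: 30 L/min ÷ 60 = 0.5 L/s.
Vt = flow × Ti = 0.5 L/s × 0.91 s × 1000 mL/L = 455.0 mL.
R = (PIP − Pplat)/V̇ = (30.6 − 24.9) / 0.5 = 5.7/0.5 = 11.4 cmH2O·s/L.
C = Vt/(Pplat − PEEP) = 455.0 / (24.9 − 12) = 455.0/12.9 = 35.271 mL/cmH2O.
τ = R × C = 11.4 × 0.03527 L/cmH2O = 0.4021 s.
Fraction remaining at end-expiration = e^(−Te/τ) = e^(−0.79/0.4021) = 0.1402 → 14.02%.

14.0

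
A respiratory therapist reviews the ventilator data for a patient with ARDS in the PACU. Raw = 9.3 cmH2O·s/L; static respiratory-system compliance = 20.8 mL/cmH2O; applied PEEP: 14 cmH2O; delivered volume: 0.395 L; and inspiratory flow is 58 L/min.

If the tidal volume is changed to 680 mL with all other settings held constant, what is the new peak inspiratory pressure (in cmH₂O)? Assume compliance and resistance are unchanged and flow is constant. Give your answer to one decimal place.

55.7

Flow: 58 L/min ÷ 60 = 0.9667 L/s.
PIP = Vt/C + R·V̇ + PEEP (constant-flow equation of motion).
Only the elastic term changes: ΔPIP = ΔVt / C = (680 − 395) / 20.8 = 13.702 cmH2O.
Original PIP = 395/20.8 + 9.3×0.9667 + 14 = 41.981 cmH2O; new PIP = 41.981 + (13.702) = 55.683 cmH2O.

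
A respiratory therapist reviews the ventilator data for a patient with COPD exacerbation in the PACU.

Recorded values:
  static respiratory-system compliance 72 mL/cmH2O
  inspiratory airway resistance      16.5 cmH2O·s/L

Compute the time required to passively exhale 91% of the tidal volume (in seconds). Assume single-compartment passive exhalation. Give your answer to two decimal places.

τ = R × C = 16.5 × 72 mL/cmH2O = 16.5 × 0.072 L/cmH2O = 1.188 s.
Exhaled fraction f = 1 − e^(−t/τ) → t = −τ·ln(1 − f) = −1.188·ln(0.09) = 2.861 s.

2.86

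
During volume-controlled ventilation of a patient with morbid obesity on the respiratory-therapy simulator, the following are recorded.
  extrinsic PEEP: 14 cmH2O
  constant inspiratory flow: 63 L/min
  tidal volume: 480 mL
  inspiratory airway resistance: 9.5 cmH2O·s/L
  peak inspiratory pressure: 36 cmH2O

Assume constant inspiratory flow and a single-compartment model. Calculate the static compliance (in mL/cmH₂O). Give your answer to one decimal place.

Flow: 63 L/min ÷ 60 = 1.05 L/s.
Equation of motion (constant flow): PIP = Vt/C + R·V̇ + PEEP.
Vt/C = PIP − R·V̇ − PEEP = 36 − 9.5×1.05 − 14 = 36 − 9.975 − 14 = 12.025 cmH2O.
C = Vt / 12.025 = 480 / 12.025 = 39.917 mL/cmH2O.

39.9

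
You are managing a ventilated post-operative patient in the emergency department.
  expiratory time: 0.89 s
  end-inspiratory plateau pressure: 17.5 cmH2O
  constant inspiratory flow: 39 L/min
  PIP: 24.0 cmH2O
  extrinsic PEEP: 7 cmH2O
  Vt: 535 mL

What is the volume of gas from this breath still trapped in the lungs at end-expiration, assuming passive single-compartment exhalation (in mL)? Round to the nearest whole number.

Flow: 39 L/min ÷ 60 = 0.65 L/s.
R = (PIP − Pplat)/V̇ = (24.0 − 17.5) / 0.65 = 6.5/0.65 = 10.0 cmH2O·s/L.
C = Vt/(Pplat − PEEP) = 535.0 / (17.5 − 7) = 535.0/10.5 = 50.952 mL/cmH2O.
τ = R × C = 10.0 × 0.05095 L/cmH2O = 0.5095 s.
Fraction remaining = e^(−Te/τ) = e^(−0.89/0.5095) = 0.1743.
Trapped volume = 535.0 × 0.1743 = 93.251 mL.

93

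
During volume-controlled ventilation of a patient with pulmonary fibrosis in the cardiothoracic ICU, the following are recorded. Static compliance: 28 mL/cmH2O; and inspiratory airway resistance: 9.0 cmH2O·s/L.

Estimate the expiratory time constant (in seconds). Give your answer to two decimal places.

τ = R × C = 9.0 × 28 mL/cmH2O = 9.0 × 0.028 L/cmH2O = 0.252 s.

0.25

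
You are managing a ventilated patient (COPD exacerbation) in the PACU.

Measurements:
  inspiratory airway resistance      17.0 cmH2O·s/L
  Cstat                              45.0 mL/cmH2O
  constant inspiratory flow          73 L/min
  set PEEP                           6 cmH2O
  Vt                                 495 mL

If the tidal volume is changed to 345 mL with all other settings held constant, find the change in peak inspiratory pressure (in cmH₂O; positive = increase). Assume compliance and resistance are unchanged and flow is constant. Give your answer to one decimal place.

-3.3

PIP = Vt/C + R·V̇ + PEEP (constant-flow equation of motion).
Only the elastic term changes: ΔPIP = ΔVt / C = (345 − 495) / 45.0 = -3.333 cmH2O.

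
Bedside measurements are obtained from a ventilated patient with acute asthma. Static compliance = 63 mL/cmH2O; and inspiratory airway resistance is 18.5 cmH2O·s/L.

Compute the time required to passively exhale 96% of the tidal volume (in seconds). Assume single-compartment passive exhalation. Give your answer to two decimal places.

τ = R × C = 18.5 × 63 mL/cmH2O = 18.5 × 0.063 L/cmH2O = 1.166 s.
Exhaled fraction f = 1 − e^(−t/τ) → t = −τ·ln(1 − f) = −1.166·ln(0.04) = 3.753 s.

3.75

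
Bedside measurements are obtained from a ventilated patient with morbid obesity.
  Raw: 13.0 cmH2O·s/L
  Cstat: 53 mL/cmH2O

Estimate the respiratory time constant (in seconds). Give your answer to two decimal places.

τ = R × C = 13.0 × 53 mL/cmH2O = 13.0 × 0.053 L/cmH2O = 0.689 s.

0.69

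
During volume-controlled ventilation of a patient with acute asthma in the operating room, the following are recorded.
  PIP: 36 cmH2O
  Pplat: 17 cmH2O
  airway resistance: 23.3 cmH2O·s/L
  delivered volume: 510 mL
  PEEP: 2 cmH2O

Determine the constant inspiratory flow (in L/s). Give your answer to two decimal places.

0.82

flow = (PIP − Pplat) / Raw = 19.0 / 23.3 = 0.8155 L/s.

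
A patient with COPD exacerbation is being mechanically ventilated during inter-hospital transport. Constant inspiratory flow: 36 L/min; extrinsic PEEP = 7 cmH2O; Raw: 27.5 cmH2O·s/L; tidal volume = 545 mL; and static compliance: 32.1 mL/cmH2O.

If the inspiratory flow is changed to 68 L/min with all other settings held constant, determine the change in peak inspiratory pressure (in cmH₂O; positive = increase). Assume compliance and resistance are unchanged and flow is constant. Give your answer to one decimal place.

14.7

Flow: 36 L/min ÷ 60 = 0.6 L/s.
New flow: 68 L/min ÷ 60 = 1.1333 L/s.
PIP = Vt/C + R·V̇ + PEEP (constant-flow equation of motion).
Only the resistive term changes: ΔPIP = R × ΔV̇ = 27.5 × (1.1333 − 0.6) = 27.5 × 0.5333 = 14.666 cmH2O.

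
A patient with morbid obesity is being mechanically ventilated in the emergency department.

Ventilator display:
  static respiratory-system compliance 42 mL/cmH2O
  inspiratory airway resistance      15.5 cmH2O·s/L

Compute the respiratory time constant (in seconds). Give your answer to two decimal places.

0.65

τ = R × C = 15.5 × 42 mL/cmH2O = 15.5 × 0.042 L/cmH2O = 0.651 s.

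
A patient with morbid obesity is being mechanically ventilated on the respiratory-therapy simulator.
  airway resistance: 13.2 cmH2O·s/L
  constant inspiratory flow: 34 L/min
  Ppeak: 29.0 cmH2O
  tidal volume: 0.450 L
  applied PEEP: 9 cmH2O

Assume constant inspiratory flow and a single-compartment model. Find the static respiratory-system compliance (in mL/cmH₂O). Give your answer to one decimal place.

35.9

Flow: 34 L/min ÷ 60 = 0.5667 L/s.
Equation of motion (constant flow): PIP = Vt/C + R·V̇ + PEEP.
Vt/C = PIP − R·V̇ − PEEP = 29.0 − 13.2×0.5667 − 9 = 29.0 − 7.48 − 9 = 12.52 cmH2O.
C = Vt / 12.52 = 450 / 12.52 = 35.942 mL/cmH2O.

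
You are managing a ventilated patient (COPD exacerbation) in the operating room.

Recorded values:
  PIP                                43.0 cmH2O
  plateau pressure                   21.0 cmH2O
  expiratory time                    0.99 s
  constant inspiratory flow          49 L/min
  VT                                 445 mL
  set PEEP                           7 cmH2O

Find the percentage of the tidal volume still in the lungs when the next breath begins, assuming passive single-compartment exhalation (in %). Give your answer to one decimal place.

31.5

Flow: 49 L/min ÷ 60 = 0.8167 L/s.
R = (PIP − Pplat)/V̇ = (43.0 − 21.0) / 0.8167 = 22.0/0.8167 = 26.938 cmH2O·s/L.
C = Vt/(Pplat − PEEP) = 445.0 / (21.0 − 7) = 445.0/14.0 = 31.786 mL/cmH2O.
τ = R × C = 26.938 × 0.03179 L/cmH2O = 0.8564 s.
Fraction remaining at end-expiration = e^(−Te/τ) = e^(−0.99/0.8564) = 0.3147 → 31.47%.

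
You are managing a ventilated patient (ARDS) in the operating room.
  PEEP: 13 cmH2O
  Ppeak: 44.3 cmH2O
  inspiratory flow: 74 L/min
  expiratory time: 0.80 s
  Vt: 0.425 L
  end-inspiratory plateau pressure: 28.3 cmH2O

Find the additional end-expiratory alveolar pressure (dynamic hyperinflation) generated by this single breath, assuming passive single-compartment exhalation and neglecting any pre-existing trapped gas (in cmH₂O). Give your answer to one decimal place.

Flow: 74 L/min ÷ 60 = 1.2333 L/s.
R = (PIP − Pplat)/V̇ = (44.3 − 28.3) / 1.2333 = 16.0/1.2333 = 12.973 cmH2O·s/L.
C = Vt/(Pplat − PEEP) = 425.0 / (28.3 − 13) = 425.0/15.3 = 27.778 mL/cmH2O.
τ = R × C = 12.973 × 0.02778 L/cmH2O = 0.3604 s.
Fraction remaining = e^(−Te/τ) = e^(−0.80/0.3604) = 0.1086; trapped volume = 425.0 × 0.1086 = 46.155 mL.
Additional alveolar pressure from trapping ≈ V_trapped / C = 46.155 / 27.778 = 1.662 cmH2O.

1.7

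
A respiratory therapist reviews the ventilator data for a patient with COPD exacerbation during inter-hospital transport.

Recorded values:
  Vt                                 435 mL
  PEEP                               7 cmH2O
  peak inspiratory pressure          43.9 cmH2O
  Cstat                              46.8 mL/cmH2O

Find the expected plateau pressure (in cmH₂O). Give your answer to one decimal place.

16.3

Pplat = PEEP + Vt / Cstat = 7 + 435 / 46.8 = 7 + 9.295 = 16.295 cmH2O.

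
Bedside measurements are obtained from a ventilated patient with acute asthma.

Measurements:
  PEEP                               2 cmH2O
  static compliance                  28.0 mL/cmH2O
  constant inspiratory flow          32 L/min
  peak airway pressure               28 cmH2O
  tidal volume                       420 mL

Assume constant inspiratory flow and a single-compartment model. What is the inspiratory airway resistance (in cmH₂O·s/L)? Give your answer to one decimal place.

Flow: 32 L/min ÷ 60 = 0.5333 L/s.
Equation of motion (constant flow): PIP = Vt/C + R·V̇ + PEEP.
R·V̇ = PIP − Vt/C − PEEP = 28 − 420/28.0 − 2 = 28 − 15.0 − 2 = 11.0 cmH2O.
R = 11.0 / 0.5333 = 20.626 cmH2O·s/L.

20.6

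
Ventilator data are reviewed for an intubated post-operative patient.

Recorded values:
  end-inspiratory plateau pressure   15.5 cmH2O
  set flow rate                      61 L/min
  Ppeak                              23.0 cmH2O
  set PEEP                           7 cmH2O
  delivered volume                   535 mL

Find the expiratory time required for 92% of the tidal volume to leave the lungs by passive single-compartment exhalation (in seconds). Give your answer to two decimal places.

1.17

Flow: 61 L/min ÷ 60 = 1.0167 L/s.
R = (PIP − Pplat)/V̇ = (23.0 − 15.5) / 1.0167 = 7.5/1.0167 = 7.377 cmH2O·s/L.
C = Vt/(Pplat − PEEP) = 535.0 / (15.5 − 7) = 535.0/8.5 = 62.941 mL/cmH2O.
τ = R × C = 7.377 × 0.06294 L/cmH2O = 0.4643 s.
t = −τ·ln(1 − 0.92) = −0.4643·ln(0.08) = 1.173 s.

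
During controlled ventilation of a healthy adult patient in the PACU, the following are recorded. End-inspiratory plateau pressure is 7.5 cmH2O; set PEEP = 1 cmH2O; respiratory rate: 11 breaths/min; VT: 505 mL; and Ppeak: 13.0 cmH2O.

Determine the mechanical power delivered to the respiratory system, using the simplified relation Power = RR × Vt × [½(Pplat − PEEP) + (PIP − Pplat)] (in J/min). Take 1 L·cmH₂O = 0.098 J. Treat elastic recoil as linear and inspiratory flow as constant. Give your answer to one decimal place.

Per-breath work = Vt × [½(Pplat−PEEP) + (PIP−Pplat)] = 0.505 × [0.5×6.5 + 5.5] = 0.505 × 8.75 = 4.419 L·cmH2O.
Power = 11 × 4.419 = 48.609 L·cmH2O/min.
× 0.098 J/(L·cmH2O) → 4.764 J/min.

4.8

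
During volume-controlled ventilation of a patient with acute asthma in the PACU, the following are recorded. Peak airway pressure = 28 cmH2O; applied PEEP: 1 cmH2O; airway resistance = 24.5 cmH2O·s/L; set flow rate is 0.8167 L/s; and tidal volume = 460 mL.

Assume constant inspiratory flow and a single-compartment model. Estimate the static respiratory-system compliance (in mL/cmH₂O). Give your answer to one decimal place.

65.8

Equation of motion (constant flow): PIP = Vt/C + R·V̇ + PEEP.
Vt/C = PIP − R·V̇ − PEEP = 28 − 24.5×0.8167 − 1 = 28 − 20.009 − 1 = 6.991 cmH2O.
C = Vt / 6.991 = 460 / 6.991 = 65.799 mL/cmH2O.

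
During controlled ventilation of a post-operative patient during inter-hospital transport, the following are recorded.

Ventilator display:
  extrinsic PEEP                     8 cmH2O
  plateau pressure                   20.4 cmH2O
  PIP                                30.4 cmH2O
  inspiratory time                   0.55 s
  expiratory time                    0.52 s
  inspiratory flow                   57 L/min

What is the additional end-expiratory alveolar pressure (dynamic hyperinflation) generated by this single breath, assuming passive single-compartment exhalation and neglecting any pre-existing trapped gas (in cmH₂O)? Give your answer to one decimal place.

Flow: 57 L/min ÷ 60 = 0.95 L/s.
Vt = flow × Ti = 0.95 L/s × 0.55 s × 1000 mL/L = 522.5 mL.
R = (PIP − Pplat)/V̇ = (30.4 − 20.4) / 0.95 = 10.0/0.95 = 10.526 cmH2O·s/L.
C = Vt/(Pplat − PEEP) = 522.5 / (20.4 − 8) = 522.5/12.4 = 42.137 mL/cmH2O.
τ = R × C = 10.526 × 0.04214 L/cmH2O = 0.4436 s.
Fraction remaining = e^(−Te/τ) = e^(−0.52/0.4436) = 0.3097; trapped volume = 522.5 × 0.3097 = 161.82 mL.
Additional alveolar pressure from trapping ≈ V_trapped / C = 161.82 / 42.137 = 3.84 cmH2O.

3.8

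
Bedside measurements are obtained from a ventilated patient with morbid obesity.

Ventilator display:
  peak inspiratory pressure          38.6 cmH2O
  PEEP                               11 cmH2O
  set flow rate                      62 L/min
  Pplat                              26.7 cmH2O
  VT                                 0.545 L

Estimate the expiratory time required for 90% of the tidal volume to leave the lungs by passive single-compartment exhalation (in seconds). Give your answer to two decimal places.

0.92

Flow: 62 L/min ÷ 60 = 1.0333 L/s.
R = (PIP − Pplat)/V̇ = (38.6 − 26.7) / 1.0333 = 11.9/1.0333 = 11.517 cmH2O·s/L.
C = Vt/(Pplat − PEEP) = 545.0 / (26.7 − 11) = 545.0/15.7 = 34.713 mL/cmH2O.
τ = R × C = 11.517 × 0.03471 L/cmH2O = 0.3998 s.
t = −τ·ln(1 − 0.90) = −0.3998·ln(0.1) = 0.9206 s.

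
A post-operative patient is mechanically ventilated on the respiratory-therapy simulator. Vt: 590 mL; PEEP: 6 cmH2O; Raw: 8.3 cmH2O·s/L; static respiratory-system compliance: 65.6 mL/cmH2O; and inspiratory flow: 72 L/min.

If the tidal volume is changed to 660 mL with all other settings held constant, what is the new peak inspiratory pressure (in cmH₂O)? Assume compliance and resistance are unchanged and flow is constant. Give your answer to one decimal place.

26.0

Flow: 72 L/min ÷ 60 = 1.2 L/s.
PIP = Vt/C + R·V̇ + PEEP (constant-flow equation of motion).
Only the elastic term changes: ΔPIP = ΔVt / C = (660 − 590) / 65.6 = 1.067 cmH2O.
Original PIP = 590/65.6 + 8.3×1.2 + 6 = 24.954 cmH2O; new PIP = 24.954 + (1.067) = 26.021 cmH2O.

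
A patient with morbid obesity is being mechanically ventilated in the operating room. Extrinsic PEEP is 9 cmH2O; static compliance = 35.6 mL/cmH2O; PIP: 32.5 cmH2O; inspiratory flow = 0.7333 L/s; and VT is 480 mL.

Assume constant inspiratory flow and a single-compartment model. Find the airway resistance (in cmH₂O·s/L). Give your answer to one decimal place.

13.7

Equation of motion (constant flow): PIP = Vt/C + R·V̇ + PEEP.
R·V̇ = PIP − Vt/C − PEEP = 32.5 − 480/35.6 − 9 = 32.5 − 13.483 − 9 = 10.017 cmH2O.
R = 10.017 / 0.7333 = 13.66 cmH2O·s/L.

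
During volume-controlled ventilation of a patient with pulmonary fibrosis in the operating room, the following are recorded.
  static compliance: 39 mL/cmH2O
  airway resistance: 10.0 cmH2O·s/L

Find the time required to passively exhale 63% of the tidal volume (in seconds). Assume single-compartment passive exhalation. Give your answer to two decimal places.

0.39

τ = R × C = 10.0 × 39 mL/cmH2O = 10.0 × 0.039 L/cmH2O = 0.39 s.
Exhaled fraction f = 1 − e^(−t/τ) → t = −τ·ln(1 − f) = −0.39·ln(0.37) = 0.3878 s.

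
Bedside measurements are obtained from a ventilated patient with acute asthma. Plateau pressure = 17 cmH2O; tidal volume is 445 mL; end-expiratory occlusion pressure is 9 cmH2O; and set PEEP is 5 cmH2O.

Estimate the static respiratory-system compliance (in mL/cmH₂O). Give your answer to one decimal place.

55.6

End-expiratory occlusion gives total PEEP = 9 cmH2O (intrinsic PEEP = 9 − 5 = 4). Use total PEEP for the elastic gradient.
Cstat = Vt / (Pplat − PEEPtotal) = 445 / (17 − 9) = 445 / 8.0 = 55.625 mL/cmH2O.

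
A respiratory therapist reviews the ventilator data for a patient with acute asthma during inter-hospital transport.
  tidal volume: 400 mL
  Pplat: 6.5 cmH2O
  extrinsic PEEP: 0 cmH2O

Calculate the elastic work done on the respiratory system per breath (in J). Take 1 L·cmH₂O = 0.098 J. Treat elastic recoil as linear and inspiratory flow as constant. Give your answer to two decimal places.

Elastic work ≈ ½ × (Pplat − PEEP) × Vt = 0.5 × (6.5 − 0) × 0.400 L = 0.5 × 6.5 × 0.400 = 1.3 L·cmH2O.
× 0.098 J/(L·cmH2O) → 0.1274 J.

0.13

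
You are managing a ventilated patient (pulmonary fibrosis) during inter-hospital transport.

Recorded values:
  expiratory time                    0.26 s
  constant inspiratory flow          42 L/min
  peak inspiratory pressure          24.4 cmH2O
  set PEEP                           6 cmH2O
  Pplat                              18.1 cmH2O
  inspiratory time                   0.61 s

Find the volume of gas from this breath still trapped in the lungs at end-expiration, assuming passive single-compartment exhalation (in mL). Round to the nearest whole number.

Flow: 42 L/min ÷ 60 = 0.7 L/s.
Vt = flow × Ti = 0.7 L/s × 0.61 s × 1000 mL/L = 427.0 mL.
R = (PIP − Pplat)/V̇ = (24.4 − 18.1) / 0.7 = 6.3/0.7 = 9.0 cmH2O·s/L.
C = Vt/(Pplat − PEEP) = 427.0 / (18.1 − 6) = 427.0/12.1 = 35.289 mL/cmH2O.
τ = R × C = 9.0 × 0.03529 L/cmH2O = 0.3176 s.
Fraction remaining = e^(−Te/τ) = e^(−0.26/0.3176) = 0.441.
Trapped volume = 427.0 × 0.441 = 188.31 mL.

188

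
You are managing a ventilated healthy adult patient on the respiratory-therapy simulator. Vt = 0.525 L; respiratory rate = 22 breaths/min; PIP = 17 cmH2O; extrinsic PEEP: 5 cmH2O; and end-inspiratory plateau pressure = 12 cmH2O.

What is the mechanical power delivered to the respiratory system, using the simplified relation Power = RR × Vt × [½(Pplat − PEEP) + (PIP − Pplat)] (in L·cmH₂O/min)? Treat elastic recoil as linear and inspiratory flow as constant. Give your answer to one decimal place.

98.2

Per-breath work = Vt × [½(Pplat−PEEP) + (PIP−Pplat)] = 0.525 × [0.5×7.0 + 5.0] = 0.525 × 8.5 = 4.463 L·cmH2O.
Power = 22 × 4.463 = 98.186 L·cmH2O/min.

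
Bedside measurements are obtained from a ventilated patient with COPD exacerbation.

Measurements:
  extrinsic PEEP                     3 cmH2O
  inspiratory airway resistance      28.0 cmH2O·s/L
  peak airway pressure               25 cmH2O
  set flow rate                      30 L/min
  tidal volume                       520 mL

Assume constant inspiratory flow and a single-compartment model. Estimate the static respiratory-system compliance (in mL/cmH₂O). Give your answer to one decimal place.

Flow: 30 L/min ÷ 60 = 0.5 L/s.
Equation of motion (constant flow): PIP = Vt/C + R·V̇ + PEEP.
Vt/C = PIP − R·V̇ − PEEP = 25 − 28.0×0.5 − 3 = 25 − 14.0 − 3 = 8.0 cmH2O.
C = Vt / 8.0 = 520 / 8.0 = 65.0 mL/cmH2O.

65.0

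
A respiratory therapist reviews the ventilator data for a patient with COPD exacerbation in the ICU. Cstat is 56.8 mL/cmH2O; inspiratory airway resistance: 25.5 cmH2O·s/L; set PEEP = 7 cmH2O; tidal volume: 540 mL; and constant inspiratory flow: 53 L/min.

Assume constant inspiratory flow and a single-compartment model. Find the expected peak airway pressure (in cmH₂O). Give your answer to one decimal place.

39.0

Flow: 53 L/min ÷ 60 = 0.8833 L/s.
Equation of motion (constant flow): PIP = Vt/C + R·V̇ + PEEP.
PIP = 540/56.8 + 25.5×0.8833 + 7 = 9.507 + 22.524 + 7 = 39.031 cmH2O.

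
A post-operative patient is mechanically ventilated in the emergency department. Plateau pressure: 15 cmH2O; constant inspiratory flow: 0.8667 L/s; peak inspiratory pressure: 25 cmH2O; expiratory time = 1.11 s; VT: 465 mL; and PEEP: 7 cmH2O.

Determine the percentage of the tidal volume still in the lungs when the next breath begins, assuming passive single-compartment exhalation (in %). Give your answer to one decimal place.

R = (PIP − Pplat)/V̇ = (25 − 15) / 0.8667 = 10.0/0.8667 = 11.538 cmH2O·s/L.
C = Vt/(Pplat − PEEP) = 465.0 / (15 − 7) = 465.0/8.0 = 58.125 mL/cmH2O.
τ = R × C = 11.538 × 0.05813 L/cmH2O = 0.6707 s.
Fraction remaining at end-expiration = e^(−Te/τ) = e^(−1.11/0.6707) = 0.1911 → 19.11%.

19.1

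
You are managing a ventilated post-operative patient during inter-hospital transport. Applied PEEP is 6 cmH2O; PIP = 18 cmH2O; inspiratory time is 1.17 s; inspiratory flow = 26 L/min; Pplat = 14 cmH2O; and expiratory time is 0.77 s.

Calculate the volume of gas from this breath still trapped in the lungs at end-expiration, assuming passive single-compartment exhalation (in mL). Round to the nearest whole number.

Flow: 26 L/min ÷ 60 = 0.4333 L/s.
Vt = flow × Ti = 0.4333 L/s × 1.17 s × 1000 mL/L = 506.96 mL.
R = (PIP − Pplat)/V̇ = (18 − 14) / 0.4333 = 4.0/0.4333 = 9.231 cmH2O·s/L.
C = Vt/(Pplat − PEEP) = 506.96 / (14 − 6) = 506.96/8.0 = 63.37 mL/cmH2O.
τ = R × C = 9.231 × 0.06337 L/cmH2O = 0.585 s.
Fraction remaining = e^(−Te/τ) = e^(−0.77/0.585) = 0.2681.
Trapped volume = 506.96 × 0.2681 = 135.92 mL.

136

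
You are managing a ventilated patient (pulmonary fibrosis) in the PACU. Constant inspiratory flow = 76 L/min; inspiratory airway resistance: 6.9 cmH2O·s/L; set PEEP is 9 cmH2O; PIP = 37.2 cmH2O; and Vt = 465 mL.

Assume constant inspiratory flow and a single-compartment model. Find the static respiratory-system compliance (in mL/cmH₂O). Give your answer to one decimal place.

Flow: 76 L/min ÷ 60 = 1.2667 L/s.
Equation of motion (constant flow): PIP = Vt/C + R·V̇ + PEEP.
Vt/C = PIP − R·V̇ − PEEP = 37.2 − 6.9×1.2667 − 9 = 37.2 − 8.74 − 9 = 19.46 cmH2O.
C = Vt / 19.46 = 465 / 19.46 = 23.895 mL/cmH2O.

23.9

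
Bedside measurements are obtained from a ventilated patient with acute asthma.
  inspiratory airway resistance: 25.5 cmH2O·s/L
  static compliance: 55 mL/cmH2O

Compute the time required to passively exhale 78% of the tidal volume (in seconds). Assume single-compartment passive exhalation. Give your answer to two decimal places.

τ = R × C = 25.5 × 55 mL/cmH2O = 25.5 × 0.055 L/cmH2O = 1.403 s.
Exhaled fraction f = 1 − e^(−t/τ) → t = −τ·ln(1 − f) = −1.403·ln(0.22) = 2.124 s.

2.12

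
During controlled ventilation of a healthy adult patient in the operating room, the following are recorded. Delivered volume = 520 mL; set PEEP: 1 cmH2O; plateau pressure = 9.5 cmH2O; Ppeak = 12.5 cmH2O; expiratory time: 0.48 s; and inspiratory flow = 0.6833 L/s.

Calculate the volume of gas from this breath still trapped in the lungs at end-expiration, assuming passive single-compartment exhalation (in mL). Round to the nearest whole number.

87

R = (PIP − Pplat)/V̇ = (12.5 − 9.5) / 0.6833 = 3.0/0.6833 = 4.39 cmH2O·s/L.
C = Vt/(Pplat − PEEP) = 520.0 / (9.5 − 1) = 520.0/8.5 = 61.176 mL/cmH2O.
τ = R × C = 4.39 × 0.06118 L/cmH2O = 0.2686 s.
Fraction remaining = e^(−Te/τ) = e^(−0.48/0.2686) = 0.1675.
Trapped volume = 520.0 × 0.1675 = 87.1 mL.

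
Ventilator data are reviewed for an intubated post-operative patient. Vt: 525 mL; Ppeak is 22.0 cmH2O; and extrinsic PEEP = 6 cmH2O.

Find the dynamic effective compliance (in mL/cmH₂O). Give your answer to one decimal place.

32.8

Dynamic compliance = Vt / (PIP − PEEP) = 525 / (22.0 − 6) = 525 / 16.0 = 32.813 mL/cmH2O.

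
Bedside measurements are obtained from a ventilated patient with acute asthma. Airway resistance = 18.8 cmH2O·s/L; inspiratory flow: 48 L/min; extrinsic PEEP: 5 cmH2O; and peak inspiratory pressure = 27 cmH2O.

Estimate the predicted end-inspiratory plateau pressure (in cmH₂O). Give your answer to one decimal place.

Flow: 48 L/min ÷ 60 = 0.8 L/s.
Pplat = PIP − Raw × flow = 27 − 18.8 × 0.8 = 27 − 15.04 = 11.96 cmH2O.

12.0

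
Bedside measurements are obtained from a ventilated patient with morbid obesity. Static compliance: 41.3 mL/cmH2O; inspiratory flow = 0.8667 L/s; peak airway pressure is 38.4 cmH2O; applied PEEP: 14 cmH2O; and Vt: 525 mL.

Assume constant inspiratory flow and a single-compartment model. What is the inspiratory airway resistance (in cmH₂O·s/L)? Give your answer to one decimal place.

13.5

Equation of motion (constant flow): PIP = Vt/C + R·V̇ + PEEP.
R·V̇ = PIP − Vt/C − PEEP = 38.4 − 525/41.3 − 14 = 38.4 − 12.712 − 14 = 11.688 cmH2O.
R = 11.688 / 0.8667 = 13.486 cmH2O·s/L.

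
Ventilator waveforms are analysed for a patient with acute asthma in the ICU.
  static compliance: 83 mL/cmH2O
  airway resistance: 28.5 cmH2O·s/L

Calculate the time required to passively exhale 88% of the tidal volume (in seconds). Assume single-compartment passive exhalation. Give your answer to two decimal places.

5.02

τ = R × C = 28.5 × 83 mL/cmH2O = 28.5 × 0.083 L/cmH2O = 2.366 s.
Exhaled fraction f = 1 − e^(−t/τ) → t = −τ·ln(1 − f) = −2.366·ln(0.12) = 5.017 s.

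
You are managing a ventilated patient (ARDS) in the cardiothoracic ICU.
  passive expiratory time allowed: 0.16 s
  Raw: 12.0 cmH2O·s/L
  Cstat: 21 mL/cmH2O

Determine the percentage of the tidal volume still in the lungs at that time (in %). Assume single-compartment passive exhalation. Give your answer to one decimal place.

53.0

τ = R × C = 12.0 × 21 mL/cmH2O = 12.0 × 0.021 L/cmH2O = 0.252 s.
Passive exhalation: V(t)/V₀ = e^(−t/τ) = e^(−0.16/0.252) = 0.53.
Fraction remaining = 0.53 → 53.0%.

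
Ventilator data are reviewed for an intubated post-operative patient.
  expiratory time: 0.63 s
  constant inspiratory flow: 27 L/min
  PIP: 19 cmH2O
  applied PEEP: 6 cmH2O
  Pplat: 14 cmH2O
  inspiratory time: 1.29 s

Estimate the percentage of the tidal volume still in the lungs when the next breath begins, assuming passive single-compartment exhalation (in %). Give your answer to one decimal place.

Flow: 27 L/min ÷ 60 = 0.45 L/s.
Vt = flow × Ti = 0.45 L/s × 1.29 s × 1000 mL/L = 580.5 mL.
R = (PIP − Pplat)/V̇ = (19 − 14) / 0.45 = 5.0/0.45 = 11.111 cmH2O·s/L.
C = Vt/(Pplat − PEEP) = 580.5 / (14 − 6) = 580.5/8.0 = 72.563 mL/cmH2O.
τ = R × C = 11.111 × 0.07256 L/cmH2O = 0.8062 s.
Fraction remaining at end-expiration = e^(−Te/τ) = e^(−0.63/0.8062) = 0.4577 → 45.77%.

45.8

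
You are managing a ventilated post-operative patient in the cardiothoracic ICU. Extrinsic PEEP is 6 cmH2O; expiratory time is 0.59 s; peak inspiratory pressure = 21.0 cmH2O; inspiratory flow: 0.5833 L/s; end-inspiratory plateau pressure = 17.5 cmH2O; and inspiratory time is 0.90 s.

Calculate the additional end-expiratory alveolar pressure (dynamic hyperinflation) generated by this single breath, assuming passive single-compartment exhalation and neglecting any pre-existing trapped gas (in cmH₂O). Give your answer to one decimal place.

1.3

Vt = flow × Ti = 0.5833 L/s × 0.90 s × 1000 mL/L = 524.97 mL.
R = (PIP − Pplat)/V̇ = (21.0 − 17.5) / 0.5833 = 3.5/0.5833 = 6.0 cmH2O·s/L.
C = Vt/(Pplat − PEEP) = 524.97 / (17.5 − 6) = 524.97/11.5 = 45.65 mL/cmH2O.
τ = R × C = 6.0 × 0.04565 L/cmH2O = 0.2739 s.
Fraction remaining = e^(−Te/τ) = e^(−0.59/0.2739) = 0.116; trapped volume = 524.97 × 0.116 = 60.897 mL.
Additional alveolar pressure from trapping ≈ V_trapped / C = 60.897 / 45.65 = 1.334 cmH2O.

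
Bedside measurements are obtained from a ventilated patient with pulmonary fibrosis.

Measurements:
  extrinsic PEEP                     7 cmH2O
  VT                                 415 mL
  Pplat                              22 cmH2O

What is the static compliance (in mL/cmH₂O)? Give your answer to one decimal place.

Cstat = Vt / (Pplat − PEEP) = 415 / (22 − 7) = 415 / 15.0 = 27.667 mL/cmH2O.

27.7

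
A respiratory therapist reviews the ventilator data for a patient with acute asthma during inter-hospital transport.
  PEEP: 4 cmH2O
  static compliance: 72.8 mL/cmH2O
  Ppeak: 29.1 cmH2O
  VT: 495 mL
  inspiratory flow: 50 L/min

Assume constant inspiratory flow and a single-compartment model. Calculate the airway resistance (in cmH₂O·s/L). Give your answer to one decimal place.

Flow: 50 L/min ÷ 60 = 0.8333 L/s.
Equation of motion (constant flow): PIP = Vt/C + R·V̇ + PEEP.
R·V̇ = PIP − Vt/C − PEEP = 29.1 − 495/72.8 − 4 = 29.1 − 6.799 − 4 = 18.301 cmH2O.
R = 18.301 / 0.8333 = 21.962 cmH2O·s/L.

22.0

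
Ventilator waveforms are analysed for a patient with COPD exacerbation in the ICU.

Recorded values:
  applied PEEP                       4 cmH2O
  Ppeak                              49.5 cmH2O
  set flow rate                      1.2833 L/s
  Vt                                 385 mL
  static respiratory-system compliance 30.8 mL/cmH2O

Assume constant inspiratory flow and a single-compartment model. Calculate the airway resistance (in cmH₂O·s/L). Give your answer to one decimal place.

Equation of motion (constant flow): PIP = Vt/C + R·V̇ + PEEP.
R·V̇ = PIP − Vt/C − PEEP = 49.5 − 385/30.8 − 4 = 49.5 − 12.5 − 4 = 33.0 cmH2O.
R = 33.0 / 1.2833 = 25.715 cmH2O·s/L.

25.7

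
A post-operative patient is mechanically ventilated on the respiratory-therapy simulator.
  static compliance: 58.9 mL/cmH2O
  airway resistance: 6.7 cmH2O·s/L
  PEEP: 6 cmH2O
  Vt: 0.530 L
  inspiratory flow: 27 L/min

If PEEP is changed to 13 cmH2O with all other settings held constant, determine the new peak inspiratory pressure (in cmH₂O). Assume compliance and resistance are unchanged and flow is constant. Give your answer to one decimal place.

Flow: 27 L/min ÷ 60 = 0.45 L/s.
PIP = Vt/C + R·V̇ + PEEP (constant-flow equation of motion).
Only the baseline term changes: ΔPIP = ΔPEEP = 13 − 6 = 7.0 cmH2O.
Original PIP = 530/58.9 + 6.7×0.45 + 6 = 18.013 cmH2O; new PIP = 18.013 + (7.0) = 25.013 cmH2O.

25.0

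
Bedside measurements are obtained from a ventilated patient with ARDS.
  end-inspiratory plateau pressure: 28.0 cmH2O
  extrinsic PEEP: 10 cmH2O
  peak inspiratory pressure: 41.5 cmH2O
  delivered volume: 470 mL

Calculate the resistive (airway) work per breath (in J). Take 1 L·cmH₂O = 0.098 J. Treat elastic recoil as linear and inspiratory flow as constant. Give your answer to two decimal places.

0.62

With constant inspiratory flow the resistive pressure is constant at PIP − Pplat = 41.5 − 28.0 = 13.5 cmH2O, so resistive work = 13.5 × 0.470 = 6.345 L·cmH2O.
× 0.098 J/(L·cmH2O) → 0.6218 J.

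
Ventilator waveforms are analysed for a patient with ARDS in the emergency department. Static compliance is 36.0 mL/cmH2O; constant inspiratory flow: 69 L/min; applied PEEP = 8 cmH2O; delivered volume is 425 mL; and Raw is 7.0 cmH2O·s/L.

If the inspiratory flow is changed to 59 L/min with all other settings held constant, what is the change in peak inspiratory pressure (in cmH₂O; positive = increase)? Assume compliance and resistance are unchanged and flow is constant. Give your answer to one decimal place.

-1.2

Flow: 69 L/min ÷ 60 = 1.15 L/s.
New flow: 59 L/min ÷ 60 = 0.9833 L/s.
PIP = Vt/C + R·V̇ + PEEP (constant-flow equation of motion).
Only the resistive term changes: ΔPIP = R × ΔV̇ = 7.0 × (0.9833 − 1.15) = 7.0 × -0.1667 = -1.167 cmH2O.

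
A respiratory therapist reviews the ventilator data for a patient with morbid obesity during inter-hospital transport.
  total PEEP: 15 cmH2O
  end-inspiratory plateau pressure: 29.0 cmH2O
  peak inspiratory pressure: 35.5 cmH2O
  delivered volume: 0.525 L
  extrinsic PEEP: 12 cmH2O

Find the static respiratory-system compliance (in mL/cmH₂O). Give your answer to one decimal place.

End-expiratory occlusion gives total PEEP = 15 cmH2O (intrinsic PEEP = 15 − 12 = 3). Use total PEEP for the elastic gradient.
Cstat = Vt / (Pplat − PEEPtotal) = 525 / (29.0 − 15) = 525 / 14.0 = 37.5 mL/cmH2O.

37.5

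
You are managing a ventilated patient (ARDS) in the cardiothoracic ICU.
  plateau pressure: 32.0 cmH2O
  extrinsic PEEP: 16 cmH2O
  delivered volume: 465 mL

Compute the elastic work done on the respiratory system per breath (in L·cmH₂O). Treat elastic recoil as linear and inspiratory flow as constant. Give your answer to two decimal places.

Elastic work ≈ ½ × (Pplat − PEEP) × Vt = 0.5 × (32.0 − 16) × 0.465 L = 0.5 × 16.0 × 0.465 = 3.72 L·cmH2O.

3.72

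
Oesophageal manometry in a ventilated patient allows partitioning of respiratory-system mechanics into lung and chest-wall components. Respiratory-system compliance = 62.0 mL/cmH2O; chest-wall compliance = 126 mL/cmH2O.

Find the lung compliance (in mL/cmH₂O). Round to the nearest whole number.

1/CL = 1/Crs − 1/Ccw.
1/CL = 1/62.0 − 1/126 = 0.008193.
CL = 122.06 mL/cmH2O.

122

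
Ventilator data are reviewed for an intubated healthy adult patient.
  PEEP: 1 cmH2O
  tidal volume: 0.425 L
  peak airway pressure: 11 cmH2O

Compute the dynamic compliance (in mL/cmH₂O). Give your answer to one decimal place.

Dynamic compliance = Vt / (PIP − PEEP) = 425 / (11 − 1) = 425 / 10.0 = 42.5 mL/cmH2O.

42.5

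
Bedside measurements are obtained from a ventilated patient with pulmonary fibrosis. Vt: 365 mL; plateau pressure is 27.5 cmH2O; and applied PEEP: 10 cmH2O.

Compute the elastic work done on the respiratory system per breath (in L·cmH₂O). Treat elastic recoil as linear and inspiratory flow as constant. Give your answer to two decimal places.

3.19

Elastic work ≈ ½ × (Pplat − PEEP) × Vt = 0.5 × (27.5 − 10) × 0.365 L = 0.5 × 17.5 × 0.365 = 3.194 L·cmH2O.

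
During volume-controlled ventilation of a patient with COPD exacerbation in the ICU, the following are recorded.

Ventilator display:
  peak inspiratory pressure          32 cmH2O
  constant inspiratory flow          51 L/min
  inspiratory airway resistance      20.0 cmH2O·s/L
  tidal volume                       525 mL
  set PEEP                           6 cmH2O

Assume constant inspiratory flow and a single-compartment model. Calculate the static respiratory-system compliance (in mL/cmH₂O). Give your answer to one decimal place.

Flow: 51 L/min ÷ 60 = 0.85 L/s.
Equation of motion (constant flow): PIP = Vt/C + R·V̇ + PEEP.
Vt/C = PIP − R·V̇ − PEEP = 32 − 20.0×0.85 − 6 = 32 − 17.0 − 6 = 9.0 cmH2O.
C = Vt / 9.0 = 525 / 9.0 = 58.333 mL/cmH2O.

58.3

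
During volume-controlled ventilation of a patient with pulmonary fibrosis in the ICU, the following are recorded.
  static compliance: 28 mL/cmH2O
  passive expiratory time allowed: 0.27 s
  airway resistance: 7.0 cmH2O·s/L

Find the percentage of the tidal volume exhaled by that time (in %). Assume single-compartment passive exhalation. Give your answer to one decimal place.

τ = R × C = 7.0 × 28 mL/cmH2O = 7.0 × 0.028 L/cmH2O = 0.196 s.
Passive exhalation: V(t)/V₀ = e^(−t/τ) = e^(−0.27/0.196) = 0.2522.
Fraction exhaled = 1 − 0.2522 = 0.7478 → 74.78%.

74.8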